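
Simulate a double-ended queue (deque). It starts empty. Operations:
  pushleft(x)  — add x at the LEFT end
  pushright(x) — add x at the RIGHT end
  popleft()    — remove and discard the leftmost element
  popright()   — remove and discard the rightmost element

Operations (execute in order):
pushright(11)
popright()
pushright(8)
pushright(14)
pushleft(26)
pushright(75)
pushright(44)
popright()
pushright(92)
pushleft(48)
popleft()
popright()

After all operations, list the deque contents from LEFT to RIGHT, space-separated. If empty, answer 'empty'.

Answer: 26 8 14 75

Derivation:
pushright(11): [11]
popright(): []
pushright(8): [8]
pushright(14): [8, 14]
pushleft(26): [26, 8, 14]
pushright(75): [26, 8, 14, 75]
pushright(44): [26, 8, 14, 75, 44]
popright(): [26, 8, 14, 75]
pushright(92): [26, 8, 14, 75, 92]
pushleft(48): [48, 26, 8, 14, 75, 92]
popleft(): [26, 8, 14, 75, 92]
popright(): [26, 8, 14, 75]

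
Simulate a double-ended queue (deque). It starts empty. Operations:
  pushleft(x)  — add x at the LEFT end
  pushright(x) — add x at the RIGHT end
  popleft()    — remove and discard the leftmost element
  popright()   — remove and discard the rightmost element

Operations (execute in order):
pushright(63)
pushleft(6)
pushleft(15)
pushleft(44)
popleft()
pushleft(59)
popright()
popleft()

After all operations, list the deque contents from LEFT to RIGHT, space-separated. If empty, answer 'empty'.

pushright(63): [63]
pushleft(6): [6, 63]
pushleft(15): [15, 6, 63]
pushleft(44): [44, 15, 6, 63]
popleft(): [15, 6, 63]
pushleft(59): [59, 15, 6, 63]
popright(): [59, 15, 6]
popleft(): [15, 6]

Answer: 15 6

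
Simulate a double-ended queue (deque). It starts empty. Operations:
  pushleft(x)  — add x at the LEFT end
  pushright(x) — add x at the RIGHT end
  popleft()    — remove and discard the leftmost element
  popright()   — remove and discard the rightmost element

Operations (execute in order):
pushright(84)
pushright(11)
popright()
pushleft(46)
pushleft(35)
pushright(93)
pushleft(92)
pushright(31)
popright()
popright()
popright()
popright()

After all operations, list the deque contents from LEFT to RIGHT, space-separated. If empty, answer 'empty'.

pushright(84): [84]
pushright(11): [84, 11]
popright(): [84]
pushleft(46): [46, 84]
pushleft(35): [35, 46, 84]
pushright(93): [35, 46, 84, 93]
pushleft(92): [92, 35, 46, 84, 93]
pushright(31): [92, 35, 46, 84, 93, 31]
popright(): [92, 35, 46, 84, 93]
popright(): [92, 35, 46, 84]
popright(): [92, 35, 46]
popright(): [92, 35]

Answer: 92 35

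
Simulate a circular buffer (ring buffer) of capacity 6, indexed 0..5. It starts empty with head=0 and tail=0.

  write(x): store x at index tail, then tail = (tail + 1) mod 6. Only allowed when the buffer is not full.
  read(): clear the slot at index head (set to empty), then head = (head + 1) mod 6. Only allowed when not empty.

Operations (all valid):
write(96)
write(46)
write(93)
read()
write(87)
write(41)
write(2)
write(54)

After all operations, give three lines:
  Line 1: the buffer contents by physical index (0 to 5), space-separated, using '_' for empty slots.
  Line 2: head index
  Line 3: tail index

Answer: 54 46 93 87 41 2
1
1

Derivation:
write(96): buf=[96 _ _ _ _ _], head=0, tail=1, size=1
write(46): buf=[96 46 _ _ _ _], head=0, tail=2, size=2
write(93): buf=[96 46 93 _ _ _], head=0, tail=3, size=3
read(): buf=[_ 46 93 _ _ _], head=1, tail=3, size=2
write(87): buf=[_ 46 93 87 _ _], head=1, tail=4, size=3
write(41): buf=[_ 46 93 87 41 _], head=1, tail=5, size=4
write(2): buf=[_ 46 93 87 41 2], head=1, tail=0, size=5
write(54): buf=[54 46 93 87 41 2], head=1, tail=1, size=6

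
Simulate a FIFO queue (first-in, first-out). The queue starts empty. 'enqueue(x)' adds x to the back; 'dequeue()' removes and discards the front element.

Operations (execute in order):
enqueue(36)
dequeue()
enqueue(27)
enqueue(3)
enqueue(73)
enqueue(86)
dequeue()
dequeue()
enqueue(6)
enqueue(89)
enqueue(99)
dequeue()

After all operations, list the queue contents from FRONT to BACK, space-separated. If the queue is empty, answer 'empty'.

enqueue(36): [36]
dequeue(): []
enqueue(27): [27]
enqueue(3): [27, 3]
enqueue(73): [27, 3, 73]
enqueue(86): [27, 3, 73, 86]
dequeue(): [3, 73, 86]
dequeue(): [73, 86]
enqueue(6): [73, 86, 6]
enqueue(89): [73, 86, 6, 89]
enqueue(99): [73, 86, 6, 89, 99]
dequeue(): [86, 6, 89, 99]

Answer: 86 6 89 99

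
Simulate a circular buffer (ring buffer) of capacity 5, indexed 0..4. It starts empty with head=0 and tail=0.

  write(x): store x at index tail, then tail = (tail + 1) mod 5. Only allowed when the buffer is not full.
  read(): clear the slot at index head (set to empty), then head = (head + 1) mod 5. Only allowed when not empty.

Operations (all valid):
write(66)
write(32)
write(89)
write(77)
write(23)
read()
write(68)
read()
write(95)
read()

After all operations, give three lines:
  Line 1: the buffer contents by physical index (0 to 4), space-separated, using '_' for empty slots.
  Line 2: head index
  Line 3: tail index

write(66): buf=[66 _ _ _ _], head=0, tail=1, size=1
write(32): buf=[66 32 _ _ _], head=0, tail=2, size=2
write(89): buf=[66 32 89 _ _], head=0, tail=3, size=3
write(77): buf=[66 32 89 77 _], head=0, tail=4, size=4
write(23): buf=[66 32 89 77 23], head=0, tail=0, size=5
read(): buf=[_ 32 89 77 23], head=1, tail=0, size=4
write(68): buf=[68 32 89 77 23], head=1, tail=1, size=5
read(): buf=[68 _ 89 77 23], head=2, tail=1, size=4
write(95): buf=[68 95 89 77 23], head=2, tail=2, size=5
read(): buf=[68 95 _ 77 23], head=3, tail=2, size=4

Answer: 68 95 _ 77 23
3
2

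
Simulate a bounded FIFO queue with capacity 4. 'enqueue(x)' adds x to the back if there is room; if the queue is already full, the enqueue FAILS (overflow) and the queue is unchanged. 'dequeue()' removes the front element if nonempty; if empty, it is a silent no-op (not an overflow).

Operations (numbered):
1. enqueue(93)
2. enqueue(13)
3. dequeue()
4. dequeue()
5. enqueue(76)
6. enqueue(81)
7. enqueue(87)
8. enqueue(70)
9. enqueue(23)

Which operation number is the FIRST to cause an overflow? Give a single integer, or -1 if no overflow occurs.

1. enqueue(93): size=1
2. enqueue(13): size=2
3. dequeue(): size=1
4. dequeue(): size=0
5. enqueue(76): size=1
6. enqueue(81): size=2
7. enqueue(87): size=3
8. enqueue(70): size=4
9. enqueue(23): size=4=cap → OVERFLOW (fail)

Answer: 9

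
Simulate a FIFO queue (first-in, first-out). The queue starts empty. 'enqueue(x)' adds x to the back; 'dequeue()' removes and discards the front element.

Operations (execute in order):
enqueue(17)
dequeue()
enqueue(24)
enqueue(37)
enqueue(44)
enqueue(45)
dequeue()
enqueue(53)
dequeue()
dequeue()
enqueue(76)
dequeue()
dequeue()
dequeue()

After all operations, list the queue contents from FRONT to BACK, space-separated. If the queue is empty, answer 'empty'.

Answer: empty

Derivation:
enqueue(17): [17]
dequeue(): []
enqueue(24): [24]
enqueue(37): [24, 37]
enqueue(44): [24, 37, 44]
enqueue(45): [24, 37, 44, 45]
dequeue(): [37, 44, 45]
enqueue(53): [37, 44, 45, 53]
dequeue(): [44, 45, 53]
dequeue(): [45, 53]
enqueue(76): [45, 53, 76]
dequeue(): [53, 76]
dequeue(): [76]
dequeue(): []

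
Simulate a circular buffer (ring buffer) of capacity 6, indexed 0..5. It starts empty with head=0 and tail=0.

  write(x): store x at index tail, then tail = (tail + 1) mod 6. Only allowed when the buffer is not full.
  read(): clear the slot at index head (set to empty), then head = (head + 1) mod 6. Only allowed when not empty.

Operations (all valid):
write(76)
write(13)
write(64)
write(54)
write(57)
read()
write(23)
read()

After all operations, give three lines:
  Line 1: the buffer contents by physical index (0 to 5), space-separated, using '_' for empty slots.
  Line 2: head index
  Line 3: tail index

write(76): buf=[76 _ _ _ _ _], head=0, tail=1, size=1
write(13): buf=[76 13 _ _ _ _], head=0, tail=2, size=2
write(64): buf=[76 13 64 _ _ _], head=0, tail=3, size=3
write(54): buf=[76 13 64 54 _ _], head=0, tail=4, size=4
write(57): buf=[76 13 64 54 57 _], head=0, tail=5, size=5
read(): buf=[_ 13 64 54 57 _], head=1, tail=5, size=4
write(23): buf=[_ 13 64 54 57 23], head=1, tail=0, size=5
read(): buf=[_ _ 64 54 57 23], head=2, tail=0, size=4

Answer: _ _ 64 54 57 23
2
0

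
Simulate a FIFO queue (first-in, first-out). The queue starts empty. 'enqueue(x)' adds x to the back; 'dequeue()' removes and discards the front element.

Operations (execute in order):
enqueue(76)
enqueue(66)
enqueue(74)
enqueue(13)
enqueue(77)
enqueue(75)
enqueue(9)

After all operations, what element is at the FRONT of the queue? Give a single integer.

enqueue(76): queue = [76]
enqueue(66): queue = [76, 66]
enqueue(74): queue = [76, 66, 74]
enqueue(13): queue = [76, 66, 74, 13]
enqueue(77): queue = [76, 66, 74, 13, 77]
enqueue(75): queue = [76, 66, 74, 13, 77, 75]
enqueue(9): queue = [76, 66, 74, 13, 77, 75, 9]

Answer: 76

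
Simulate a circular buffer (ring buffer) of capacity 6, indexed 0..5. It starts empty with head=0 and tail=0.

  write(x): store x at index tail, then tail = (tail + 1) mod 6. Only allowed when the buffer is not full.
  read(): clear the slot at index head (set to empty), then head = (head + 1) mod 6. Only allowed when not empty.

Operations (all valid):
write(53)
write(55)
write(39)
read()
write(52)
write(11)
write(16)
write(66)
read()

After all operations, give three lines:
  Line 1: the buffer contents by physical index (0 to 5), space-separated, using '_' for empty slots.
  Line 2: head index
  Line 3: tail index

Answer: 66 _ 39 52 11 16
2
1

Derivation:
write(53): buf=[53 _ _ _ _ _], head=0, tail=1, size=1
write(55): buf=[53 55 _ _ _ _], head=0, tail=2, size=2
write(39): buf=[53 55 39 _ _ _], head=0, tail=3, size=3
read(): buf=[_ 55 39 _ _ _], head=1, tail=3, size=2
write(52): buf=[_ 55 39 52 _ _], head=1, tail=4, size=3
write(11): buf=[_ 55 39 52 11 _], head=1, tail=5, size=4
write(16): buf=[_ 55 39 52 11 16], head=1, tail=0, size=5
write(66): buf=[66 55 39 52 11 16], head=1, tail=1, size=6
read(): buf=[66 _ 39 52 11 16], head=2, tail=1, size=5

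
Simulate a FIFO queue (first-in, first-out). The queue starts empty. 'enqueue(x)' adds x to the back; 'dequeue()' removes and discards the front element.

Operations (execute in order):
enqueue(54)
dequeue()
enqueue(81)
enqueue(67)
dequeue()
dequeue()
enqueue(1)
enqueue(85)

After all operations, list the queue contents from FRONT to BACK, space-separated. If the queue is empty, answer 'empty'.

Answer: 1 85

Derivation:
enqueue(54): [54]
dequeue(): []
enqueue(81): [81]
enqueue(67): [81, 67]
dequeue(): [67]
dequeue(): []
enqueue(1): [1]
enqueue(85): [1, 85]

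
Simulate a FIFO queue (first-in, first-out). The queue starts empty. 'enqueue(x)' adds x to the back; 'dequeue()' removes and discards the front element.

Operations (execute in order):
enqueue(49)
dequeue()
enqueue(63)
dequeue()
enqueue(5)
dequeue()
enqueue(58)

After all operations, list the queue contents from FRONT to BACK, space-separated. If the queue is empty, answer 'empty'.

Answer: 58

Derivation:
enqueue(49): [49]
dequeue(): []
enqueue(63): [63]
dequeue(): []
enqueue(5): [5]
dequeue(): []
enqueue(58): [58]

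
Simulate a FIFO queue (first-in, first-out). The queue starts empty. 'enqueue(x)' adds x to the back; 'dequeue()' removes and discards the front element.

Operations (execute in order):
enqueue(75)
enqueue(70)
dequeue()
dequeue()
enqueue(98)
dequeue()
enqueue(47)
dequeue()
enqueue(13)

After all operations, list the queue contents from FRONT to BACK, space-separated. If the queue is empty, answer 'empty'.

enqueue(75): [75]
enqueue(70): [75, 70]
dequeue(): [70]
dequeue(): []
enqueue(98): [98]
dequeue(): []
enqueue(47): [47]
dequeue(): []
enqueue(13): [13]

Answer: 13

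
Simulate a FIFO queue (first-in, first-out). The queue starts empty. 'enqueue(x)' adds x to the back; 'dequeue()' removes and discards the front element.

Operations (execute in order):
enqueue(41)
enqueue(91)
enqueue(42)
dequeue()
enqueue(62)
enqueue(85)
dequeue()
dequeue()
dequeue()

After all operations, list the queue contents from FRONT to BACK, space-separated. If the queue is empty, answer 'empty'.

enqueue(41): [41]
enqueue(91): [41, 91]
enqueue(42): [41, 91, 42]
dequeue(): [91, 42]
enqueue(62): [91, 42, 62]
enqueue(85): [91, 42, 62, 85]
dequeue(): [42, 62, 85]
dequeue(): [62, 85]
dequeue(): [85]

Answer: 85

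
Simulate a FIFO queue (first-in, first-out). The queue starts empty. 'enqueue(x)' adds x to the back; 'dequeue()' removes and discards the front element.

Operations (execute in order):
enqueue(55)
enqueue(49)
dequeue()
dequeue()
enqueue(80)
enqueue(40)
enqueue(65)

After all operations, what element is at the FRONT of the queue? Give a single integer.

enqueue(55): queue = [55]
enqueue(49): queue = [55, 49]
dequeue(): queue = [49]
dequeue(): queue = []
enqueue(80): queue = [80]
enqueue(40): queue = [80, 40]
enqueue(65): queue = [80, 40, 65]

Answer: 80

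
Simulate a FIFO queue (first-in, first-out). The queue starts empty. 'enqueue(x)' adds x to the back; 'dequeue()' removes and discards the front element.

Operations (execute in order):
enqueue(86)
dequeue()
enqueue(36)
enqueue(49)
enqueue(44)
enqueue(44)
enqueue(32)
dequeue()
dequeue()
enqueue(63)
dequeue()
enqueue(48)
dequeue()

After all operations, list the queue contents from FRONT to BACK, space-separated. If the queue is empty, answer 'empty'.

enqueue(86): [86]
dequeue(): []
enqueue(36): [36]
enqueue(49): [36, 49]
enqueue(44): [36, 49, 44]
enqueue(44): [36, 49, 44, 44]
enqueue(32): [36, 49, 44, 44, 32]
dequeue(): [49, 44, 44, 32]
dequeue(): [44, 44, 32]
enqueue(63): [44, 44, 32, 63]
dequeue(): [44, 32, 63]
enqueue(48): [44, 32, 63, 48]
dequeue(): [32, 63, 48]

Answer: 32 63 48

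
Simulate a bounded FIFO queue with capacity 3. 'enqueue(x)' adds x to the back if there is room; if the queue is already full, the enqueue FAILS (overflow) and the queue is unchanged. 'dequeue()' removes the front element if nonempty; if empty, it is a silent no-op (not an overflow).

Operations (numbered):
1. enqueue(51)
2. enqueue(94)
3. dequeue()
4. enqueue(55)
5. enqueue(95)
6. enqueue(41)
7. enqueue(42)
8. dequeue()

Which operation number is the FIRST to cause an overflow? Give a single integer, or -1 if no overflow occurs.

1. enqueue(51): size=1
2. enqueue(94): size=2
3. dequeue(): size=1
4. enqueue(55): size=2
5. enqueue(95): size=3
6. enqueue(41): size=3=cap → OVERFLOW (fail)
7. enqueue(42): size=3=cap → OVERFLOW (fail)
8. dequeue(): size=2

Answer: 6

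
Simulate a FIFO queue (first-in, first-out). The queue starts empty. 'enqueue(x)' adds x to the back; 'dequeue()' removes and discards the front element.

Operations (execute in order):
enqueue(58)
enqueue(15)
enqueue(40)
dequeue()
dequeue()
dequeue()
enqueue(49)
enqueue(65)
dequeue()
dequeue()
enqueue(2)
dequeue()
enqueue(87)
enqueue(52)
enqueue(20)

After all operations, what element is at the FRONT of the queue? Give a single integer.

Answer: 87

Derivation:
enqueue(58): queue = [58]
enqueue(15): queue = [58, 15]
enqueue(40): queue = [58, 15, 40]
dequeue(): queue = [15, 40]
dequeue(): queue = [40]
dequeue(): queue = []
enqueue(49): queue = [49]
enqueue(65): queue = [49, 65]
dequeue(): queue = [65]
dequeue(): queue = []
enqueue(2): queue = [2]
dequeue(): queue = []
enqueue(87): queue = [87]
enqueue(52): queue = [87, 52]
enqueue(20): queue = [87, 52, 20]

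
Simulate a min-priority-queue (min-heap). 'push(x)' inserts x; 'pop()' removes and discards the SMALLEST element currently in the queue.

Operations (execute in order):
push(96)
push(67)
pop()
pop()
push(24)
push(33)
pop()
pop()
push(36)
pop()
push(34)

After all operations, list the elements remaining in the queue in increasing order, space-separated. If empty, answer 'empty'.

Answer: 34

Derivation:
push(96): heap contents = [96]
push(67): heap contents = [67, 96]
pop() → 67: heap contents = [96]
pop() → 96: heap contents = []
push(24): heap contents = [24]
push(33): heap contents = [24, 33]
pop() → 24: heap contents = [33]
pop() → 33: heap contents = []
push(36): heap contents = [36]
pop() → 36: heap contents = []
push(34): heap contents = [34]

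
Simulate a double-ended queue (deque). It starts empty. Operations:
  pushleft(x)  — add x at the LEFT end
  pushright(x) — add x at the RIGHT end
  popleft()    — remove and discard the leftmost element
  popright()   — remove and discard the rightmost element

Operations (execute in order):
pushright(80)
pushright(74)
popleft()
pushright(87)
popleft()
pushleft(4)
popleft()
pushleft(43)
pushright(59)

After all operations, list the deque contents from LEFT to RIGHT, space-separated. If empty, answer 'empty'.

Answer: 43 87 59

Derivation:
pushright(80): [80]
pushright(74): [80, 74]
popleft(): [74]
pushright(87): [74, 87]
popleft(): [87]
pushleft(4): [4, 87]
popleft(): [87]
pushleft(43): [43, 87]
pushright(59): [43, 87, 59]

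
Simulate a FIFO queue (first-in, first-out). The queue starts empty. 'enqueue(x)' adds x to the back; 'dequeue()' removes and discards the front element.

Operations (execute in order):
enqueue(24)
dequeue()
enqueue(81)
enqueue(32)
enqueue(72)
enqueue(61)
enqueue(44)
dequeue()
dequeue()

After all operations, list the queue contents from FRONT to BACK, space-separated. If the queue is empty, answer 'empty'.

Answer: 72 61 44

Derivation:
enqueue(24): [24]
dequeue(): []
enqueue(81): [81]
enqueue(32): [81, 32]
enqueue(72): [81, 32, 72]
enqueue(61): [81, 32, 72, 61]
enqueue(44): [81, 32, 72, 61, 44]
dequeue(): [32, 72, 61, 44]
dequeue(): [72, 61, 44]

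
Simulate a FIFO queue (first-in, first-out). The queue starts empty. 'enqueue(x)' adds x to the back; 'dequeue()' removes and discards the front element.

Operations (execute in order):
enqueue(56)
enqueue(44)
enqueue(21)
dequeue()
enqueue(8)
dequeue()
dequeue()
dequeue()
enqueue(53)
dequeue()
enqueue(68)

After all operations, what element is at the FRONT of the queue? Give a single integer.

enqueue(56): queue = [56]
enqueue(44): queue = [56, 44]
enqueue(21): queue = [56, 44, 21]
dequeue(): queue = [44, 21]
enqueue(8): queue = [44, 21, 8]
dequeue(): queue = [21, 8]
dequeue(): queue = [8]
dequeue(): queue = []
enqueue(53): queue = [53]
dequeue(): queue = []
enqueue(68): queue = [68]

Answer: 68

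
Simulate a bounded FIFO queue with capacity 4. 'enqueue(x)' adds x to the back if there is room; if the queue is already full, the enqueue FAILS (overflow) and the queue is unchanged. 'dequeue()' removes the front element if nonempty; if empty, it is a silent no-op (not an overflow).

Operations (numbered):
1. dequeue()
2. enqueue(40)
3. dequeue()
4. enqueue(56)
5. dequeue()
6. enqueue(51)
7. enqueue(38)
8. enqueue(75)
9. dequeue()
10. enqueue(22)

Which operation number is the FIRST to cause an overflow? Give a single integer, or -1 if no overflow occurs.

Answer: -1

Derivation:
1. dequeue(): empty, no-op, size=0
2. enqueue(40): size=1
3. dequeue(): size=0
4. enqueue(56): size=1
5. dequeue(): size=0
6. enqueue(51): size=1
7. enqueue(38): size=2
8. enqueue(75): size=3
9. dequeue(): size=2
10. enqueue(22): size=3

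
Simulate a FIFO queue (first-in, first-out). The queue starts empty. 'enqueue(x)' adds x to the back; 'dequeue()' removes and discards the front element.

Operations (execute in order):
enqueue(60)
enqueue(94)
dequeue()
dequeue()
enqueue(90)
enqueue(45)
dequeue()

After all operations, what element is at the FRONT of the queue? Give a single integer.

enqueue(60): queue = [60]
enqueue(94): queue = [60, 94]
dequeue(): queue = [94]
dequeue(): queue = []
enqueue(90): queue = [90]
enqueue(45): queue = [90, 45]
dequeue(): queue = [45]

Answer: 45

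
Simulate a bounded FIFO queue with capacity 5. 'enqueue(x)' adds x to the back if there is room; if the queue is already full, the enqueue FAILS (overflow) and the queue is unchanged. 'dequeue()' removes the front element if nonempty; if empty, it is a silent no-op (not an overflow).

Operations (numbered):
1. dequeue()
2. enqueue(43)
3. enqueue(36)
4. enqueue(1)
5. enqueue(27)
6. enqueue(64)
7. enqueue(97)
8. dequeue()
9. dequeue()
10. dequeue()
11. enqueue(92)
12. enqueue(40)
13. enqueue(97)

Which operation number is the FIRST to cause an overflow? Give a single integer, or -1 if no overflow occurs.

Answer: 7

Derivation:
1. dequeue(): empty, no-op, size=0
2. enqueue(43): size=1
3. enqueue(36): size=2
4. enqueue(1): size=3
5. enqueue(27): size=4
6. enqueue(64): size=5
7. enqueue(97): size=5=cap → OVERFLOW (fail)
8. dequeue(): size=4
9. dequeue(): size=3
10. dequeue(): size=2
11. enqueue(92): size=3
12. enqueue(40): size=4
13. enqueue(97): size=5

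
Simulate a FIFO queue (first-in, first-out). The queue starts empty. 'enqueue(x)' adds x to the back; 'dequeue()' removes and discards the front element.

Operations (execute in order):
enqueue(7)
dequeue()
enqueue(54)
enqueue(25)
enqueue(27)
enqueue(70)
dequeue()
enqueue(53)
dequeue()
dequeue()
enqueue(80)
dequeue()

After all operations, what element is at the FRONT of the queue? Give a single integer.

Answer: 53

Derivation:
enqueue(7): queue = [7]
dequeue(): queue = []
enqueue(54): queue = [54]
enqueue(25): queue = [54, 25]
enqueue(27): queue = [54, 25, 27]
enqueue(70): queue = [54, 25, 27, 70]
dequeue(): queue = [25, 27, 70]
enqueue(53): queue = [25, 27, 70, 53]
dequeue(): queue = [27, 70, 53]
dequeue(): queue = [70, 53]
enqueue(80): queue = [70, 53, 80]
dequeue(): queue = [53, 80]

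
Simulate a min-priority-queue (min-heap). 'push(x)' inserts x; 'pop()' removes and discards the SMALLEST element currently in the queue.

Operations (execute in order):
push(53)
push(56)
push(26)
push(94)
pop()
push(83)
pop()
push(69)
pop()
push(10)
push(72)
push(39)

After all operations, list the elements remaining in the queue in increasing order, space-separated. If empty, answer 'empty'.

Answer: 10 39 69 72 83 94

Derivation:
push(53): heap contents = [53]
push(56): heap contents = [53, 56]
push(26): heap contents = [26, 53, 56]
push(94): heap contents = [26, 53, 56, 94]
pop() → 26: heap contents = [53, 56, 94]
push(83): heap contents = [53, 56, 83, 94]
pop() → 53: heap contents = [56, 83, 94]
push(69): heap contents = [56, 69, 83, 94]
pop() → 56: heap contents = [69, 83, 94]
push(10): heap contents = [10, 69, 83, 94]
push(72): heap contents = [10, 69, 72, 83, 94]
push(39): heap contents = [10, 39, 69, 72, 83, 94]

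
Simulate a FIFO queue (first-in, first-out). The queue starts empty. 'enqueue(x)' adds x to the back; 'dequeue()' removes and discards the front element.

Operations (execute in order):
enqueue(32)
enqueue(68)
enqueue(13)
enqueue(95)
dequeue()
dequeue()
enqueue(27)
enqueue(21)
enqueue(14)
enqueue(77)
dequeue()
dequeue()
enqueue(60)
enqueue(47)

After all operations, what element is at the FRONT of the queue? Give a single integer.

enqueue(32): queue = [32]
enqueue(68): queue = [32, 68]
enqueue(13): queue = [32, 68, 13]
enqueue(95): queue = [32, 68, 13, 95]
dequeue(): queue = [68, 13, 95]
dequeue(): queue = [13, 95]
enqueue(27): queue = [13, 95, 27]
enqueue(21): queue = [13, 95, 27, 21]
enqueue(14): queue = [13, 95, 27, 21, 14]
enqueue(77): queue = [13, 95, 27, 21, 14, 77]
dequeue(): queue = [95, 27, 21, 14, 77]
dequeue(): queue = [27, 21, 14, 77]
enqueue(60): queue = [27, 21, 14, 77, 60]
enqueue(47): queue = [27, 21, 14, 77, 60, 47]

Answer: 27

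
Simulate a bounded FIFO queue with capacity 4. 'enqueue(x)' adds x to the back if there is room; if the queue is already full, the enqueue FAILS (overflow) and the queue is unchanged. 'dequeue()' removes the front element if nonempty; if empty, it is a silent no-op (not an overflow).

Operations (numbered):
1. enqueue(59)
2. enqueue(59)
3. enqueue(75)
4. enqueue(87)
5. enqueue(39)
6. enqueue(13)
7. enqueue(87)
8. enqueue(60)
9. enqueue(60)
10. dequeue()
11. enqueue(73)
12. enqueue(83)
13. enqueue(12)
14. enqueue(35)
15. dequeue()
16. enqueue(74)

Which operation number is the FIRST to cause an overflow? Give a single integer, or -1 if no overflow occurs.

1. enqueue(59): size=1
2. enqueue(59): size=2
3. enqueue(75): size=3
4. enqueue(87): size=4
5. enqueue(39): size=4=cap → OVERFLOW (fail)
6. enqueue(13): size=4=cap → OVERFLOW (fail)
7. enqueue(87): size=4=cap → OVERFLOW (fail)
8. enqueue(60): size=4=cap → OVERFLOW (fail)
9. enqueue(60): size=4=cap → OVERFLOW (fail)
10. dequeue(): size=3
11. enqueue(73): size=4
12. enqueue(83): size=4=cap → OVERFLOW (fail)
13. enqueue(12): size=4=cap → OVERFLOW (fail)
14. enqueue(35): size=4=cap → OVERFLOW (fail)
15. dequeue(): size=3
16. enqueue(74): size=4

Answer: 5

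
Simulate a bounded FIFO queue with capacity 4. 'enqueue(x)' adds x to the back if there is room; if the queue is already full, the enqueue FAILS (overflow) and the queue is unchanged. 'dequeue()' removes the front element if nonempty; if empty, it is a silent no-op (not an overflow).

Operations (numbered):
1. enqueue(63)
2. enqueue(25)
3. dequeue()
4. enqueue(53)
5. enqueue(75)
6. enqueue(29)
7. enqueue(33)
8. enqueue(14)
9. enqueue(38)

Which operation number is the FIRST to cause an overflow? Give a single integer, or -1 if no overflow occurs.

Answer: 7

Derivation:
1. enqueue(63): size=1
2. enqueue(25): size=2
3. dequeue(): size=1
4. enqueue(53): size=2
5. enqueue(75): size=3
6. enqueue(29): size=4
7. enqueue(33): size=4=cap → OVERFLOW (fail)
8. enqueue(14): size=4=cap → OVERFLOW (fail)
9. enqueue(38): size=4=cap → OVERFLOW (fail)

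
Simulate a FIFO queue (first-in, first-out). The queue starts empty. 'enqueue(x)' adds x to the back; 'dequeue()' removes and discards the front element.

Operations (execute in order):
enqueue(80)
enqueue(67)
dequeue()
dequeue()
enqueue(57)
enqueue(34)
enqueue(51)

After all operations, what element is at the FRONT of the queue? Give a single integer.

Answer: 57

Derivation:
enqueue(80): queue = [80]
enqueue(67): queue = [80, 67]
dequeue(): queue = [67]
dequeue(): queue = []
enqueue(57): queue = [57]
enqueue(34): queue = [57, 34]
enqueue(51): queue = [57, 34, 51]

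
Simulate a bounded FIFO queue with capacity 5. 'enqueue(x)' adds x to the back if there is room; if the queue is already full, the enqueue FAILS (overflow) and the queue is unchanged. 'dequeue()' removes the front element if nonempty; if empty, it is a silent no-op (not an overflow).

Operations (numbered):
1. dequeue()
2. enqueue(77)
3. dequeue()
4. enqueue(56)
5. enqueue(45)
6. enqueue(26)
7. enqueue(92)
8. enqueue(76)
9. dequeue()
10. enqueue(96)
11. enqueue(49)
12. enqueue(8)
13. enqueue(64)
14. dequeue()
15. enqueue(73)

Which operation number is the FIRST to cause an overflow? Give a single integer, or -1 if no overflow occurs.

Answer: 11

Derivation:
1. dequeue(): empty, no-op, size=0
2. enqueue(77): size=1
3. dequeue(): size=0
4. enqueue(56): size=1
5. enqueue(45): size=2
6. enqueue(26): size=3
7. enqueue(92): size=4
8. enqueue(76): size=5
9. dequeue(): size=4
10. enqueue(96): size=5
11. enqueue(49): size=5=cap → OVERFLOW (fail)
12. enqueue(8): size=5=cap → OVERFLOW (fail)
13. enqueue(64): size=5=cap → OVERFLOW (fail)
14. dequeue(): size=4
15. enqueue(73): size=5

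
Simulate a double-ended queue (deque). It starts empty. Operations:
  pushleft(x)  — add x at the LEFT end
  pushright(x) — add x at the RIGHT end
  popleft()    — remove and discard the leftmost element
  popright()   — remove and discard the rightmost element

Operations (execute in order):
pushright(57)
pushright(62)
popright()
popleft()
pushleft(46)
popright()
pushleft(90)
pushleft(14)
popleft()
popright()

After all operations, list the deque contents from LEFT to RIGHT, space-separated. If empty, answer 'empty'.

Answer: empty

Derivation:
pushright(57): [57]
pushright(62): [57, 62]
popright(): [57]
popleft(): []
pushleft(46): [46]
popright(): []
pushleft(90): [90]
pushleft(14): [14, 90]
popleft(): [90]
popright(): []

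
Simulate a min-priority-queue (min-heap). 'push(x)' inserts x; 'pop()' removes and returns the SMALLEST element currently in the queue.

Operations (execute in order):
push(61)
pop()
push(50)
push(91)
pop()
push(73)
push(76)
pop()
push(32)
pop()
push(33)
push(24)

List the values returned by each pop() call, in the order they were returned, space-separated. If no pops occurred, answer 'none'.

push(61): heap contents = [61]
pop() → 61: heap contents = []
push(50): heap contents = [50]
push(91): heap contents = [50, 91]
pop() → 50: heap contents = [91]
push(73): heap contents = [73, 91]
push(76): heap contents = [73, 76, 91]
pop() → 73: heap contents = [76, 91]
push(32): heap contents = [32, 76, 91]
pop() → 32: heap contents = [76, 91]
push(33): heap contents = [33, 76, 91]
push(24): heap contents = [24, 33, 76, 91]

Answer: 61 50 73 32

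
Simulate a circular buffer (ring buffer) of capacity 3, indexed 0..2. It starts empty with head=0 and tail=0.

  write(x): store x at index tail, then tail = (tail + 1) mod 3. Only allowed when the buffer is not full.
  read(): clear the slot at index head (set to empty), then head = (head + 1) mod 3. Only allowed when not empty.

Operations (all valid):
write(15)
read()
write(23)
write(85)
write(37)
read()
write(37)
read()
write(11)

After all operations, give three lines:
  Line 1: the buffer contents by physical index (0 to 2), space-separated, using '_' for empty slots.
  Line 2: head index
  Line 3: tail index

write(15): buf=[15 _ _], head=0, tail=1, size=1
read(): buf=[_ _ _], head=1, tail=1, size=0
write(23): buf=[_ 23 _], head=1, tail=2, size=1
write(85): buf=[_ 23 85], head=1, tail=0, size=2
write(37): buf=[37 23 85], head=1, tail=1, size=3
read(): buf=[37 _ 85], head=2, tail=1, size=2
write(37): buf=[37 37 85], head=2, tail=2, size=3
read(): buf=[37 37 _], head=0, tail=2, size=2
write(11): buf=[37 37 11], head=0, tail=0, size=3

Answer: 37 37 11
0
0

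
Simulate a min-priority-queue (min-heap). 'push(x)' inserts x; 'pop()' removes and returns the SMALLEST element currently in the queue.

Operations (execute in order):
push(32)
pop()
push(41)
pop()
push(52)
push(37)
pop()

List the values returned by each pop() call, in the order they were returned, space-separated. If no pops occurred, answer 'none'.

Answer: 32 41 37

Derivation:
push(32): heap contents = [32]
pop() → 32: heap contents = []
push(41): heap contents = [41]
pop() → 41: heap contents = []
push(52): heap contents = [52]
push(37): heap contents = [37, 52]
pop() → 37: heap contents = [52]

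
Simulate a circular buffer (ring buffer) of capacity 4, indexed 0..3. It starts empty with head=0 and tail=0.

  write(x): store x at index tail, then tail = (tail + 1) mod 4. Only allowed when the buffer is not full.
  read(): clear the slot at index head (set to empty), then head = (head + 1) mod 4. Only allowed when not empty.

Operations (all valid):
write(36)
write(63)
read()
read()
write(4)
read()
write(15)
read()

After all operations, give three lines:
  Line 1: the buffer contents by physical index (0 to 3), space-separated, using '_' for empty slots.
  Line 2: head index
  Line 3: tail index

Answer: _ _ _ _
0
0

Derivation:
write(36): buf=[36 _ _ _], head=0, tail=1, size=1
write(63): buf=[36 63 _ _], head=0, tail=2, size=2
read(): buf=[_ 63 _ _], head=1, tail=2, size=1
read(): buf=[_ _ _ _], head=2, tail=2, size=0
write(4): buf=[_ _ 4 _], head=2, tail=3, size=1
read(): buf=[_ _ _ _], head=3, tail=3, size=0
write(15): buf=[_ _ _ 15], head=3, tail=0, size=1
read(): buf=[_ _ _ _], head=0, tail=0, size=0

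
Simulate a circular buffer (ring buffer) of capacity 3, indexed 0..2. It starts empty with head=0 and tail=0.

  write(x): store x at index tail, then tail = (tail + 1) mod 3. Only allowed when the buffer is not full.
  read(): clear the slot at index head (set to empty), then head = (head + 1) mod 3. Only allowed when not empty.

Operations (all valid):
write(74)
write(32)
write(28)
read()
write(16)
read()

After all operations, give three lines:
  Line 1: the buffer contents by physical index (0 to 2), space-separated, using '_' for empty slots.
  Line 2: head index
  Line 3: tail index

write(74): buf=[74 _ _], head=0, tail=1, size=1
write(32): buf=[74 32 _], head=0, tail=2, size=2
write(28): buf=[74 32 28], head=0, tail=0, size=3
read(): buf=[_ 32 28], head=1, tail=0, size=2
write(16): buf=[16 32 28], head=1, tail=1, size=3
read(): buf=[16 _ 28], head=2, tail=1, size=2

Answer: 16 _ 28
2
1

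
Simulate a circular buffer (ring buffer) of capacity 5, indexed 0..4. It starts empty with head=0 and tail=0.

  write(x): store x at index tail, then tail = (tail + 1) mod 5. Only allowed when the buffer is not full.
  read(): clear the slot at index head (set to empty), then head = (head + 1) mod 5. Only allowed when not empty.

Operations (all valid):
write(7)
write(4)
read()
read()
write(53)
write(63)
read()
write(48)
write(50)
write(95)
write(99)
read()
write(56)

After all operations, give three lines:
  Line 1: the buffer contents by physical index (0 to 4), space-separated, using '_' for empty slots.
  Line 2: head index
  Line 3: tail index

write(7): buf=[7 _ _ _ _], head=0, tail=1, size=1
write(4): buf=[7 4 _ _ _], head=0, tail=2, size=2
read(): buf=[_ 4 _ _ _], head=1, tail=2, size=1
read(): buf=[_ _ _ _ _], head=2, tail=2, size=0
write(53): buf=[_ _ 53 _ _], head=2, tail=3, size=1
write(63): buf=[_ _ 53 63 _], head=2, tail=4, size=2
read(): buf=[_ _ _ 63 _], head=3, tail=4, size=1
write(48): buf=[_ _ _ 63 48], head=3, tail=0, size=2
write(50): buf=[50 _ _ 63 48], head=3, tail=1, size=3
write(95): buf=[50 95 _ 63 48], head=3, tail=2, size=4
write(99): buf=[50 95 99 63 48], head=3, tail=3, size=5
read(): buf=[50 95 99 _ 48], head=4, tail=3, size=4
write(56): buf=[50 95 99 56 48], head=4, tail=4, size=5

Answer: 50 95 99 56 48
4
4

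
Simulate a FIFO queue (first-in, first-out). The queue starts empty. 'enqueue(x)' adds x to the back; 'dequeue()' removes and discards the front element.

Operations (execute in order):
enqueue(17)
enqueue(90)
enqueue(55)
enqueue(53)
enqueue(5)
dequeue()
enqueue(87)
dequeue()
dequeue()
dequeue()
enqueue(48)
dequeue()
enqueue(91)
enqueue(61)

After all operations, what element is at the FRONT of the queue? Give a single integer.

enqueue(17): queue = [17]
enqueue(90): queue = [17, 90]
enqueue(55): queue = [17, 90, 55]
enqueue(53): queue = [17, 90, 55, 53]
enqueue(5): queue = [17, 90, 55, 53, 5]
dequeue(): queue = [90, 55, 53, 5]
enqueue(87): queue = [90, 55, 53, 5, 87]
dequeue(): queue = [55, 53, 5, 87]
dequeue(): queue = [53, 5, 87]
dequeue(): queue = [5, 87]
enqueue(48): queue = [5, 87, 48]
dequeue(): queue = [87, 48]
enqueue(91): queue = [87, 48, 91]
enqueue(61): queue = [87, 48, 91, 61]

Answer: 87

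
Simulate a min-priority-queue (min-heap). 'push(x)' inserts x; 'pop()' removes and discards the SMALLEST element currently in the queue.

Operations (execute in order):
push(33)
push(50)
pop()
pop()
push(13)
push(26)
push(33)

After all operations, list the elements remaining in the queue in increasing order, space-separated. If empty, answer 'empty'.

Answer: 13 26 33

Derivation:
push(33): heap contents = [33]
push(50): heap contents = [33, 50]
pop() → 33: heap contents = [50]
pop() → 50: heap contents = []
push(13): heap contents = [13]
push(26): heap contents = [13, 26]
push(33): heap contents = [13, 26, 33]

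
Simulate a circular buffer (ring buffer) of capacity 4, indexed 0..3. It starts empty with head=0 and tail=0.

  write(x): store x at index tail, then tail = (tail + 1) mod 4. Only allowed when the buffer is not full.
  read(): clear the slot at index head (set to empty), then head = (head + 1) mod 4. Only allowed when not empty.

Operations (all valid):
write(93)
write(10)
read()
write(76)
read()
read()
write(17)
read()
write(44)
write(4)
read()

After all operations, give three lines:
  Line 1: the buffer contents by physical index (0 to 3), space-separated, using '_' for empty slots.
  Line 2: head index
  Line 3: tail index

write(93): buf=[93 _ _ _], head=0, tail=1, size=1
write(10): buf=[93 10 _ _], head=0, tail=2, size=2
read(): buf=[_ 10 _ _], head=1, tail=2, size=1
write(76): buf=[_ 10 76 _], head=1, tail=3, size=2
read(): buf=[_ _ 76 _], head=2, tail=3, size=1
read(): buf=[_ _ _ _], head=3, tail=3, size=0
write(17): buf=[_ _ _ 17], head=3, tail=0, size=1
read(): buf=[_ _ _ _], head=0, tail=0, size=0
write(44): buf=[44 _ _ _], head=0, tail=1, size=1
write(4): buf=[44 4 _ _], head=0, tail=2, size=2
read(): buf=[_ 4 _ _], head=1, tail=2, size=1

Answer: _ 4 _ _
1
2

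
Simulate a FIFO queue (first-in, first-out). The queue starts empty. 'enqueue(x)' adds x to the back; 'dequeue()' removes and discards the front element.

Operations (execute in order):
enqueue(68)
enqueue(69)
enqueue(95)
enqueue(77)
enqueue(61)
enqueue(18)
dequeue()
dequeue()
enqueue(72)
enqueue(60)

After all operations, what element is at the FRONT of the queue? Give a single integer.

Answer: 95

Derivation:
enqueue(68): queue = [68]
enqueue(69): queue = [68, 69]
enqueue(95): queue = [68, 69, 95]
enqueue(77): queue = [68, 69, 95, 77]
enqueue(61): queue = [68, 69, 95, 77, 61]
enqueue(18): queue = [68, 69, 95, 77, 61, 18]
dequeue(): queue = [69, 95, 77, 61, 18]
dequeue(): queue = [95, 77, 61, 18]
enqueue(72): queue = [95, 77, 61, 18, 72]
enqueue(60): queue = [95, 77, 61, 18, 72, 60]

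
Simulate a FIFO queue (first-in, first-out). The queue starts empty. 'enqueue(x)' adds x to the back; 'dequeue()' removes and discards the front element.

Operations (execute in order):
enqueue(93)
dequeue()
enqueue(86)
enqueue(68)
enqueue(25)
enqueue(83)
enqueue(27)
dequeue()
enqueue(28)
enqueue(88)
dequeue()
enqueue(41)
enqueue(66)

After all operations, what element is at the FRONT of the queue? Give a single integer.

Answer: 25

Derivation:
enqueue(93): queue = [93]
dequeue(): queue = []
enqueue(86): queue = [86]
enqueue(68): queue = [86, 68]
enqueue(25): queue = [86, 68, 25]
enqueue(83): queue = [86, 68, 25, 83]
enqueue(27): queue = [86, 68, 25, 83, 27]
dequeue(): queue = [68, 25, 83, 27]
enqueue(28): queue = [68, 25, 83, 27, 28]
enqueue(88): queue = [68, 25, 83, 27, 28, 88]
dequeue(): queue = [25, 83, 27, 28, 88]
enqueue(41): queue = [25, 83, 27, 28, 88, 41]
enqueue(66): queue = [25, 83, 27, 28, 88, 41, 66]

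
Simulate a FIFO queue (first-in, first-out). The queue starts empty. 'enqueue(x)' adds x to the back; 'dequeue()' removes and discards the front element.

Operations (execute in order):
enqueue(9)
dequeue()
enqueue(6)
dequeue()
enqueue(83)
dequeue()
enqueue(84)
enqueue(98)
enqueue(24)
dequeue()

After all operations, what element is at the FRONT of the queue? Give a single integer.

enqueue(9): queue = [9]
dequeue(): queue = []
enqueue(6): queue = [6]
dequeue(): queue = []
enqueue(83): queue = [83]
dequeue(): queue = []
enqueue(84): queue = [84]
enqueue(98): queue = [84, 98]
enqueue(24): queue = [84, 98, 24]
dequeue(): queue = [98, 24]

Answer: 98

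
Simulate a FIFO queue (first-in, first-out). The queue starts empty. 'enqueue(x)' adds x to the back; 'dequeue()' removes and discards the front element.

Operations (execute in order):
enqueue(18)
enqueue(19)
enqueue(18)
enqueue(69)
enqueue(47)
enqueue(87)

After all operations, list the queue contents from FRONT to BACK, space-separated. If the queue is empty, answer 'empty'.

enqueue(18): [18]
enqueue(19): [18, 19]
enqueue(18): [18, 19, 18]
enqueue(69): [18, 19, 18, 69]
enqueue(47): [18, 19, 18, 69, 47]
enqueue(87): [18, 19, 18, 69, 47, 87]

Answer: 18 19 18 69 47 87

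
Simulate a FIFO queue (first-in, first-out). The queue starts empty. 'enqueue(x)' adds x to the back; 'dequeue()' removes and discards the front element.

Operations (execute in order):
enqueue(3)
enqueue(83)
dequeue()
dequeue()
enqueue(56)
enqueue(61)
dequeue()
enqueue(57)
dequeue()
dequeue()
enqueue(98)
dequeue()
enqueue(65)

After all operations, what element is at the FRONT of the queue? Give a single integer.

enqueue(3): queue = [3]
enqueue(83): queue = [3, 83]
dequeue(): queue = [83]
dequeue(): queue = []
enqueue(56): queue = [56]
enqueue(61): queue = [56, 61]
dequeue(): queue = [61]
enqueue(57): queue = [61, 57]
dequeue(): queue = [57]
dequeue(): queue = []
enqueue(98): queue = [98]
dequeue(): queue = []
enqueue(65): queue = [65]

Answer: 65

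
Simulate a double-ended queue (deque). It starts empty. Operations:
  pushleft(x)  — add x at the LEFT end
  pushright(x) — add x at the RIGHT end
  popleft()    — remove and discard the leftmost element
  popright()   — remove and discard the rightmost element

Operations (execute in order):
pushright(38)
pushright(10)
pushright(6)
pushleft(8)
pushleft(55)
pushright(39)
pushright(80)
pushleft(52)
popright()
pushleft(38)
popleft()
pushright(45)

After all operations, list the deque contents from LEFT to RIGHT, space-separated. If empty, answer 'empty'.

Answer: 52 55 8 38 10 6 39 45

Derivation:
pushright(38): [38]
pushright(10): [38, 10]
pushright(6): [38, 10, 6]
pushleft(8): [8, 38, 10, 6]
pushleft(55): [55, 8, 38, 10, 6]
pushright(39): [55, 8, 38, 10, 6, 39]
pushright(80): [55, 8, 38, 10, 6, 39, 80]
pushleft(52): [52, 55, 8, 38, 10, 6, 39, 80]
popright(): [52, 55, 8, 38, 10, 6, 39]
pushleft(38): [38, 52, 55, 8, 38, 10, 6, 39]
popleft(): [52, 55, 8, 38, 10, 6, 39]
pushright(45): [52, 55, 8, 38, 10, 6, 39, 45]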